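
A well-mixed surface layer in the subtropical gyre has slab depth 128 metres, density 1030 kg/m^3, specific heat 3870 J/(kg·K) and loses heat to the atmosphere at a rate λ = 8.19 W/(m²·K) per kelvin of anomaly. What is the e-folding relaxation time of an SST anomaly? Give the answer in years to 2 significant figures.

Areal heat capacity C = ρ c_p D = 1030 × 3870 × 128 = 5.10×10^8 J m⁻² K⁻¹.
Relaxation time τ = C / λ = 5.10×10^8 / 8.19 = 6.23×10^7 s.
In years: 6.23×10^7 s / (3.156×10^7 s/year) = 1.97 years.

2.0 years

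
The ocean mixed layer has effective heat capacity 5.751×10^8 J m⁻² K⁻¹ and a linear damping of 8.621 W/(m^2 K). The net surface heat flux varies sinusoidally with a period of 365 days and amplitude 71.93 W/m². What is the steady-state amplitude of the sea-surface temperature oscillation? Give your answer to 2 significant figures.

0.63 K

Areal heat capacity C = 5.751×10^8 J m⁻² K⁻¹ (given).
Angular frequency ω = 2π / T = 2π / 3.15×10^7 s = 1.99×10^-7 s⁻¹.
√((Cω)² + λ²) = √((115)² + 8.621²) = 115 W/(m²·K).
Amplitude A = F₀ / √((Cω)²+λ²) = 71.93 / 115 = 0.626 K.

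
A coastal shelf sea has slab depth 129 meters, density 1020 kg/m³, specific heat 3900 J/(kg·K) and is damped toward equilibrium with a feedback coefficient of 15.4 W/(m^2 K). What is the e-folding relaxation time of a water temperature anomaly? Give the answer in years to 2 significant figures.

1.1 years

Areal heat capacity C = ρ c_p D = 1020 × 3900 × 129 = 5.13×10^8 J m⁻² K⁻¹.
Relaxation time τ = C / λ = 5.13×10^8 / 15.4 = 3.33×10^7 s.
In years: 3.33×10^7 s / (3.156×10^7 s/year) = 1.06 years.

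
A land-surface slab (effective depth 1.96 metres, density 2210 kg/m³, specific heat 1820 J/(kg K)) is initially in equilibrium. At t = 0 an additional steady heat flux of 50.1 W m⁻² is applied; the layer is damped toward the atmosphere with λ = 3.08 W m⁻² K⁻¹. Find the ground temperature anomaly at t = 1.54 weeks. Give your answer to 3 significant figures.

4.96 K

Areal heat capacity C = ρ c_p D = 2210 × 1820 × 1.96 = 7.88×10^6 J/(m²·K).
τ = C / λ = 7.88×10^6 / 3.08 = 2.56×10^6 s.
Equilibrium anomaly ΔT_eq = F / λ = 50.1 / 3.08 = 16.3 K.
t = 1.54 weeks = 9.31×10^5 s, so t/τ = 0.364.
ΔT(t) = ΔT_eq (1 − e^(−t/τ)) = 16.3 × (1 − e^−0.364) = 4.96 K.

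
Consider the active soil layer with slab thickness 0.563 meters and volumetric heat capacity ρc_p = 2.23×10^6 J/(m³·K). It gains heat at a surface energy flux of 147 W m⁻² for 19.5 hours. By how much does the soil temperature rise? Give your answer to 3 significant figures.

Areal heat capacity C = ρc_p × D = 2.23×10^6 × 0.563 = 1.26×10^6 J/(m²·K).
Net heat input Q = F Δt = 147 × (19.5 hours × 3600 s/hour) = 1.03×10^7 J/m².
ΔT = Q / C = 1.03×10^7 / 1.26×10^6 = 8.22 K.

8.22 K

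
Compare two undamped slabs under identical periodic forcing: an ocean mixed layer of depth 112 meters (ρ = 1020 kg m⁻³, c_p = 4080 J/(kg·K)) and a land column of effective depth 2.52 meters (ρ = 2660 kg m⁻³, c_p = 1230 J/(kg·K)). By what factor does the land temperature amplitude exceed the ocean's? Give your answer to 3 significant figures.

56.5

C_ocean = 1020 × 4080 × 112 = 4.66×10^8 J/(m²·K).
C_land = 2660 × 1230 × 2.52 = 8.24×10^6 J/(m²·K).
Undamped amplitude ∝ 1/C, so A_land/A_ocean = C_ocean/C_land = 56.5.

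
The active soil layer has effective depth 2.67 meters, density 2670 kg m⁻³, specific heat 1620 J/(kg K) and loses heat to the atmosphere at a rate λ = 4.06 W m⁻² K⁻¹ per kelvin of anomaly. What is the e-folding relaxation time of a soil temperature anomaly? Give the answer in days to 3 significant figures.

Areal heat capacity C = ρ c_p D = 2670 × 1620 × 2.67 = 1.15×10^7 J m⁻² K⁻¹.
Relaxation time τ = C / λ = 1.15×10^7 / 4.06 = 2.84×10^6 s.
In days: 2.84×10^6 s / (86400 s/day) = 32.9 days.

32.9 days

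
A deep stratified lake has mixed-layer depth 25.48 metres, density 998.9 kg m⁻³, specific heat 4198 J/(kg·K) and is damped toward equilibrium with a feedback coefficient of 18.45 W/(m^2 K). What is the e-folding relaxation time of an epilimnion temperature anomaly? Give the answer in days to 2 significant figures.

67 days

Areal heat capacity C = ρ c_p D = 998.9 × 4198 × 25.48 = 1.07×10^8 J m⁻² K⁻¹.
Relaxation time τ = C / λ = 1.07×10^8 / 18.45 = 5.79×10^6 s.
In days: 5.79×10^6 s / (86400 s/day) = 67.0 days.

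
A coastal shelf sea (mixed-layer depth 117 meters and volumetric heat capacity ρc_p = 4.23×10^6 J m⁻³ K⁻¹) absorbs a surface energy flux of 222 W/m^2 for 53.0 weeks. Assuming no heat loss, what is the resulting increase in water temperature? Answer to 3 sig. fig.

14.4 K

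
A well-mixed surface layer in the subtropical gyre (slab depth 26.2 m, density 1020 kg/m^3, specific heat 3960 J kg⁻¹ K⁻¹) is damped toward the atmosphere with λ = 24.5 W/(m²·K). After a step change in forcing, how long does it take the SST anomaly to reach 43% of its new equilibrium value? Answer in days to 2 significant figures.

Areal heat capacity C = ρ c_p D = 1020 × 3960 × 26.2 = 1.06×10^8 J m⁻² K⁻¹.
τ = C / λ = 1.06×10^8 / 24.5 = 4.32×10^6 s.
Fraction reached: 1 − e^(−t/τ) = 0.43 ⇒ t = −τ ln(1 − 0.43) = τ × 0.562.
t = 2.43×10^6 s = 28.1 days.

28 days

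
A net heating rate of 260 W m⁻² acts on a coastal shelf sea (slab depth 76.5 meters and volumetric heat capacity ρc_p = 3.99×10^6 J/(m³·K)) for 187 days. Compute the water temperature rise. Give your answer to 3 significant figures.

13.8 K

Areal heat capacity C = ρc_p × D = 3.99×10^6 × 76.5 = 3.05×10^8 J/(m²·K).
Net heat input Q = F Δt = 260 × (187 days × 86400 s/day) = 4.20×10^9 J/m².
ΔT = Q / C = 4.20×10^9 / 3.05×10^8 = 13.8 K.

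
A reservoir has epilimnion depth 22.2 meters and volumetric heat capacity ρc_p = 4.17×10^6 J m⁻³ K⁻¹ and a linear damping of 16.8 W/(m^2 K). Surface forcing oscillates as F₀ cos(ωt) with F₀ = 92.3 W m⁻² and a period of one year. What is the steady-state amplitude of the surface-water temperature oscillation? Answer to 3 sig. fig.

Areal heat capacity C = ρc_p × D = 4.17×10^6 × 22.2 = 9.26×10^7 J/(m^2 K).
Angular frequency ω = 2π / T = 2π / 3.15×10^7 s = 1.99×10^-7 s⁻¹.
√((Cω)² + λ²) = √((18.4)² + 16.8²) = 24.9 W/(m²·K).
Amplitude A = F₀ / √((Cω)²+λ²) = 92.3 / 24.9 = 3.70 K.

3.70 K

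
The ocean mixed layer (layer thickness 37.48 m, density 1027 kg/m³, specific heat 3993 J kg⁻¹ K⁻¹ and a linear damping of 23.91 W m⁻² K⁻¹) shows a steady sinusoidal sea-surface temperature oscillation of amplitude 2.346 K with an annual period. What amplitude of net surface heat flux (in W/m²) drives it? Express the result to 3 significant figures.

Areal heat capacity C = ρ c_p D = 1027 × 3993 × 37.48 = 1.54×10^8 J/(m²·K).
ω = 2π / 3.15×10^7 s = 1.99×10^-7 s⁻¹.
√((Cω)² + λ²) = √((30.6)² + 23.91²) = 38.9 W/(m²·K).
F₀ = A × √((Cω)²+λ²) = 2.346 × 38.9 = 91.1 W/m².

91.1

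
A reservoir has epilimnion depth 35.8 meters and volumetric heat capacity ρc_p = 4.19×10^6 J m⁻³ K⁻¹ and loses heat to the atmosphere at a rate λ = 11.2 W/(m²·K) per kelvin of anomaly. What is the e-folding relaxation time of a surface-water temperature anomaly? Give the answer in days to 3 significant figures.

155 days

Areal heat capacity C = ρc_p × D = 4.19×10^6 × 35.8 = 1.50×10^8 J m⁻² K⁻¹.
Relaxation time τ = C / λ = 1.50×10^8 / 11.2 = 1.34×10^7 s.
In days: 1.34×10^7 s / (86400 s/day) = 155 days.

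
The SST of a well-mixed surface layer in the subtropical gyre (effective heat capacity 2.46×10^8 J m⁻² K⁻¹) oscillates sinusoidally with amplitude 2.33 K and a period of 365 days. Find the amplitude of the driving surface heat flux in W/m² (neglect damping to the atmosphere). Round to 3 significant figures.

Areal heat capacity C = 2.46×10^8 J m⁻² K⁻¹ (given).
ω = 2π / 3.15×10^7 s = 1.99×10^-7 s⁻¹.
Cω = 2.46×10^8 × 1.99×10^-7 = 49.0 W/(m²·K).
F₀ = A × Cω = 2.33 × 49.0 = 114 W/m².

114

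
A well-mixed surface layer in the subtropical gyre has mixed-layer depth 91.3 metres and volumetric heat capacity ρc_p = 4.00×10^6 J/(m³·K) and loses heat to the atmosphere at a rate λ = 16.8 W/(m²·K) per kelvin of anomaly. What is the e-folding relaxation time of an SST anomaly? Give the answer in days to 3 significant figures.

252 days

Areal heat capacity C = ρc_p × D = 4.00×10^6 × 91.3 = 3.65×10^8 J m⁻² K⁻¹.
Relaxation time τ = C / λ = 3.65×10^8 / 16.8 = 2.17×10^7 s.
In days: 2.17×10^7 s / (86400 s/day) = 252 days.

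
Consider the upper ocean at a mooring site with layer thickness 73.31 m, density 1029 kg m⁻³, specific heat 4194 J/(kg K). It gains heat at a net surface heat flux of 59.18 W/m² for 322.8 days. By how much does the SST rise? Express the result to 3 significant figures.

5.22 K

Areal heat capacity C = ρ c_p D = 1029 × 4194 × 73.31 = 3.16×10^8 J/(m²·K).
Net heat input Q = F Δt = 59.18 × (322.8 days × 86400 s/day) = 1.65×10^9 J/m².
ΔT = Q / C = 1.65×10^9 / 3.16×10^8 = 5.22 K.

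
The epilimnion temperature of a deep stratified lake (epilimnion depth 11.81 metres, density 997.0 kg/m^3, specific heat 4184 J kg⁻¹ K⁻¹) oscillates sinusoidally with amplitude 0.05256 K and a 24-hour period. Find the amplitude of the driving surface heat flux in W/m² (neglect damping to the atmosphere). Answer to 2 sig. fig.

190

Areal heat capacity C = ρ c_p D = 997.0 × 4184 × 11.81 = 4.93×10^7 J/(m²·K).
ω = 2π / 86400 s = 7.27×10^-5 s⁻¹.
Cω = 4.93×10^7 × 7.27×10^-5 = 3580 W/(m²·K).
F₀ = A × Cω = 0.05256 × 3580 = 188 W/m².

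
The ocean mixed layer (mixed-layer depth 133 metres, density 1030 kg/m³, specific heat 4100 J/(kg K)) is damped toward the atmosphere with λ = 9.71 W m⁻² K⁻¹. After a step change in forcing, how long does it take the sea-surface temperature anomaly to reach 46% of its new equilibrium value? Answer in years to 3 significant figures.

1.13 years

Areal heat capacity C = ρ c_p D = 1030 × 4100 × 133 = 5.62×10^8 J m⁻² K⁻¹.
τ = C / λ = 5.62×10^8 / 9.71 = 5.78×10^7 s.
Fraction reached: 1 − e^(−t/τ) = 0.46 ⇒ t = −τ ln(1 − 0.46) = τ × 0.616.
t = 3.56×10^7 s = 1.13 years.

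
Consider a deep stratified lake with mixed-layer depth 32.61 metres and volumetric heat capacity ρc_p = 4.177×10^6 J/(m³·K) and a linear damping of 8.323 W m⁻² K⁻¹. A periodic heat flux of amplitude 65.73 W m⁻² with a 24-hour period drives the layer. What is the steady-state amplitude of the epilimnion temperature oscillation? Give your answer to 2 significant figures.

0.0066 K

Areal heat capacity C = ρc_p × D = 4.177×10^6 × 32.61 = 1.36×10^8 J m⁻² K⁻¹.
Angular frequency ω = 2π / T = 2π / 86400 s = 7.27×10^-5 s⁻¹.
√((Cω)² + λ²) = √((9910)² + 8.323²) = 9910 W/(m²·K).
Amplitude A = F₀ / √((Cω)²+λ²) = 65.73 / 9910 = 0.00664 K.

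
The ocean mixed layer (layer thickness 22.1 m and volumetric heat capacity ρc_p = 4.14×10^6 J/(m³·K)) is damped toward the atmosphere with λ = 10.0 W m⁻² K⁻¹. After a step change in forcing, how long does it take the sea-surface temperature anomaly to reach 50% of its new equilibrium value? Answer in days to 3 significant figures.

Areal heat capacity C = ρc_p × D = 4.14×10^6 × 22.1 = 9.15×10^7 J/(m²·K).
τ = C / λ = 9.15×10^7 / 10.0 = 9.15×10^6 s.
Fraction reached: 1 − e^(−t/τ) = 0.50 ⇒ t = −τ ln(1 − 0.50) = τ × 0.693.
t = 6.34×10^6 s = 73.4 days.

73.4 days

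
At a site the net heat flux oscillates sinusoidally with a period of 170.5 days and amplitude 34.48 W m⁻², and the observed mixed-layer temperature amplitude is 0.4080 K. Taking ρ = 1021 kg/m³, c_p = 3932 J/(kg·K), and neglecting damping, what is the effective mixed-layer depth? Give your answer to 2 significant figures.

ω = 2π / 1.47×10^7 s = 4.27×10^-7 s⁻¹.
Required C = F₀ / (A ω) = 34.48 / (0.4080 × 4.27×10^-7) = 1.98×10^8 J/(m²·K).
D = C / (ρ c_p) = 1.98×10^8 / (1021 × 3932) = 49.4 m.

49 m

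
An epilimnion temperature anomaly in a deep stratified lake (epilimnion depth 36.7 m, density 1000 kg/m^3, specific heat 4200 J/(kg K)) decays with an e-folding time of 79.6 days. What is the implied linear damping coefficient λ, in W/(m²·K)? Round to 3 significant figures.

22.4

Areal heat capacity C = ρ c_p D = 1000 × 4200 × 36.7 = 1.54×10^8 J/(m^2 K).
τ = 79.6 days = 6.88×10^6 s.
λ = C / τ = 1.54×10^8 / 6.88×10^6 = 22.4 W/(m²·K).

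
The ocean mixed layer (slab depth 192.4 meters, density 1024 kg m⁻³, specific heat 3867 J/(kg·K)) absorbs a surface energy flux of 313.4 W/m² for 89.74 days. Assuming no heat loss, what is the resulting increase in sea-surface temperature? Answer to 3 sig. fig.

3.19 K

Areal heat capacity C = ρ c_p D = 1024 × 3867 × 192.4 = 7.62×10^8 J/(m²·K).
Net heat input Q = F Δt = 313.4 × (89.74 days × 86400 s/day) = 2.43×10^9 J/m².
ΔT = Q / C = 2.43×10^9 / 7.62×10^8 = 3.19 K.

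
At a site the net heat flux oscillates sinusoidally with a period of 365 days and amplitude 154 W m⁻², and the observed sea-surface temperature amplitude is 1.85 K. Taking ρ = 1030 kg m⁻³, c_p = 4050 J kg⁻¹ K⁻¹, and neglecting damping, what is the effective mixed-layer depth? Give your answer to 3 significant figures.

100 m

ω = 2π / 3.15×10^7 s = 1.99×10^-7 s⁻¹.
Required C = F₀ / (A ω) = 154 / (1.85 × 1.99×10^-7) = 4.18×10^8 J/(m²·K).
D = C / (ρ c_p) = 4.18×10^8 / (1030 × 4050) = 100 m.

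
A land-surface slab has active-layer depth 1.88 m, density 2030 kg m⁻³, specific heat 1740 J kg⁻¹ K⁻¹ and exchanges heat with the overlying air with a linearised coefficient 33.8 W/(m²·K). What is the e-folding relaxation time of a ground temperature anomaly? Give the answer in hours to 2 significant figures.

Areal heat capacity C = ρ c_p D = 2030 × 1740 × 1.88 = 6.64×10^6 J m⁻² K⁻¹.
Relaxation time τ = C / λ = 6.64×10^6 / 33.8 = 1.96×10^5 s.
In hours: 1.96×10^5 s / (3600 s/hour) = 54.6 hours.

55 hours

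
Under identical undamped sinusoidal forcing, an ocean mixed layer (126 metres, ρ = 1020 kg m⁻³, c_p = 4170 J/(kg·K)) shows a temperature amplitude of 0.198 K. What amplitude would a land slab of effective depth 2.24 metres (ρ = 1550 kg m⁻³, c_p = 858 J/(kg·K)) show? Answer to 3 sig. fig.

35.6 K

C_ocean = 5.36×10^8 J/(m²·K); C_land = 2.98×10^6 J/(m²·K).
A ∝ 1/C ⇒ A_land = A_ocean × C_ocean/C_land = 0.198 × 180 = 35.6 K.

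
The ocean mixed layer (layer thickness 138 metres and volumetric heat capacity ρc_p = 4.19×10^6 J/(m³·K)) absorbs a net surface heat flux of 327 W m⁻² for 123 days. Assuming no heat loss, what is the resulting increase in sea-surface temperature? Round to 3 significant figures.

6.01 K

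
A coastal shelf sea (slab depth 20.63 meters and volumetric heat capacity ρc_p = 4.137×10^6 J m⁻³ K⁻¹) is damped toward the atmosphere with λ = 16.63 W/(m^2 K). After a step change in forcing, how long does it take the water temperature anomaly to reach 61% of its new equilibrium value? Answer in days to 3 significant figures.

Areal heat capacity C = ρc_p × D = 4.137×10^6 × 20.63 = 8.53×10^7 J/(m²·K).
τ = C / λ = 8.53×10^7 / 16.63 = 5.13×10^6 s.
Fraction reached: 1 − e^(−t/τ) = 0.61 ⇒ t = −τ ln(1 − 0.61) = τ × 0.942.
t = 4.83×10^6 s = 55.9 days.

55.9 days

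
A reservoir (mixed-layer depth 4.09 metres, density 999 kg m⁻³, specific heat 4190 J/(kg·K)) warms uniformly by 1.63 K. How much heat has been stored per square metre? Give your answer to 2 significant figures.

2.8×10^7

Areal heat capacity C = ρ c_p D = 999 × 4190 × 4.09 = 1.71×10^7 J/(m^2 K).
ΔQ = C ΔT = 1.71×10^7 × 1.63 = 2.79×10^7 J/m².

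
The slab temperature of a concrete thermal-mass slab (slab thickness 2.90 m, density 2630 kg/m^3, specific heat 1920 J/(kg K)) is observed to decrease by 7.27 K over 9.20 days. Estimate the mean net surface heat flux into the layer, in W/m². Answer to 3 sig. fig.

-134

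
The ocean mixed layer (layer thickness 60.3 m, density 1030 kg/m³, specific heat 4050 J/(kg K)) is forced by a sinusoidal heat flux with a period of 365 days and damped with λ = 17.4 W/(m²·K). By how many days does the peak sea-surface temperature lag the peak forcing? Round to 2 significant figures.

72 days

Areal heat capacity C = ρ c_p D = 1030 × 4050 × 60.3 = 2.52×10^8 J/(m^2 K).
ω = 2π / 3.15×10^7 s = 1.99×10^-7 s⁻¹.
Phase lag φ = arctan(Cω/λ) = arctan(50.1/17.4) = 1.24 rad.
Time lag = φ / ω = 1.24 / 1.99×10^-7 = 6.21×10^6 s = 71.8 days.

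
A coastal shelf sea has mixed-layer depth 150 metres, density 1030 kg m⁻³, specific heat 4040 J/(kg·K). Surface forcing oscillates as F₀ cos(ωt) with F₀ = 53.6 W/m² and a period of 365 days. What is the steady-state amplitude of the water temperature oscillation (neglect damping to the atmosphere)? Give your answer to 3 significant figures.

0.431 K

Areal heat capacity C = ρ c_p D = 1030 × 4040 × 150 = 6.24×10^8 J m⁻² K⁻¹.
Angular frequency ω = 2π / T = 2π / 3.15×10^7 s = 1.99×10^-7 s⁻¹.
Cω = 6.24×10^8 × 1.99×10^-7 = 124 W/(m²·K).
Amplitude A = F₀ / (Cω) = 53.6 / 124 = 0.431 K.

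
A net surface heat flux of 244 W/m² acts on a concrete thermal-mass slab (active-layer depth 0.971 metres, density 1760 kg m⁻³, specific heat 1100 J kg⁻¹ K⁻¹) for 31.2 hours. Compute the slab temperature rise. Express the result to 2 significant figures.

Areal heat capacity C = ρ c_p D = 1760 × 1100 × 0.971 = 1.88×10^6 J/(m^2 K).
Net heat input Q = F Δt = 244 × (31.2 hours × 3600 s/hour) = 2.74×10^7 J/m².
ΔT = Q / C = 2.74×10^7 / 1.88×10^6 = 14.6 K.

15 K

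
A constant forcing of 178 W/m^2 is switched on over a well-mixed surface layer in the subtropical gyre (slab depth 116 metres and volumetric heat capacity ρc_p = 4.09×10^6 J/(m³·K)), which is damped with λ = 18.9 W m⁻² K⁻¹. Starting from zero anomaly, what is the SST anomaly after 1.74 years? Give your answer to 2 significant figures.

Areal heat capacity C = ρc_p × D = 4.09×10^6 × 116 = 4.74×10^8 J/(m²·K).
τ = C / λ = 4.74×10^8 / 18.9 = 2.51×10^7 s.
Equilibrium anomaly ΔT_eq = F / λ = 178 / 18.9 = 9.42 K.
t = 1.74 years = 5.49×10^7 s, so t/τ = 2.19.
ΔT(t) = ΔT_eq (1 − e^(−t/τ)) = 9.42 × (1 − e^−2.19) = 8.36 K.

8.4 K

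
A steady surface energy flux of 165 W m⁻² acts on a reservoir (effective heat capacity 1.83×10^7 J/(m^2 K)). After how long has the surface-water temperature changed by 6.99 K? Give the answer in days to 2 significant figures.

Areal heat capacity C = 1.83×10^7 J/(m^2 K) (given).
Time required: Δt = C ΔT / F = 1.83×10^7 × 6.99 / 165 = 7.75×10^5 s.
In days: 7.75×10^5 s / (86400 s/day) = 8.97 days.

9.0 days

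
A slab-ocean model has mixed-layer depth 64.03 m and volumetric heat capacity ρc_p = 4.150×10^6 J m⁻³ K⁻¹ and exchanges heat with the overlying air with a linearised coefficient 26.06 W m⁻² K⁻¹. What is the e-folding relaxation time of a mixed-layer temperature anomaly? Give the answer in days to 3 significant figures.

Areal heat capacity C = ρc_p × D = 4.150×10^6 × 64.03 = 2.66×10^8 J/(m^2 K).
Relaxation time τ = C / λ = 2.66×10^8 / 26.06 = 1.02×10^7 s.
In days: 1.02×10^7 s / (86400 s/day) = 118 days.

118 days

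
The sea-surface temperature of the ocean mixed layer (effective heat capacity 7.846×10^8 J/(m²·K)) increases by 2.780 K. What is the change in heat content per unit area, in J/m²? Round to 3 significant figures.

2.18×10^9

Areal heat capacity C = 7.846×10^8 J/(m²·K) (given).
ΔQ = C ΔT = 7.85×10^8 × 2.780 = 2.18×10^9 J/m².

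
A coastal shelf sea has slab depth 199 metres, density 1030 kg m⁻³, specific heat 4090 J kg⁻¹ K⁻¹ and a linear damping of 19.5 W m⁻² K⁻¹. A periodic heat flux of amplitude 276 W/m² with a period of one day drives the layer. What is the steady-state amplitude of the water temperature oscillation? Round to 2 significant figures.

Areal heat capacity C = ρ c_p D = 1030 × 4090 × 199 = 8.38×10^8 J/(m^2 K).
Angular frequency ω = 2π / T = 2π / 86400 s = 7.27×10^-5 s⁻¹.
√((Cω)² + λ²) = √((61000)² + 19.5²) = 61000 W/(m²·K).
Amplitude A = F₀ / √((Cω)²+λ²) = 276 / 61000 = 0.00453 K.

0.0045 K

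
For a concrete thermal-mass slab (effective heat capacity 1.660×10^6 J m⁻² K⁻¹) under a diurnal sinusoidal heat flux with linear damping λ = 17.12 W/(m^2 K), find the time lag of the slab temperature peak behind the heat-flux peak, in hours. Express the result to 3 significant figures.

Areal heat capacity C = 1.660×10^6 J m⁻² K⁻¹ (given).
ω = 2π / 86400 s = 7.27×10^-5 s⁻¹.
Phase lag φ = arctan(Cω/λ) = arctan(121/17.12) = 1.43 rad.
Time lag = φ / ω = 1.43 / 7.27×10^-5 = 19700 s = 5.46 hours.

5.46 hours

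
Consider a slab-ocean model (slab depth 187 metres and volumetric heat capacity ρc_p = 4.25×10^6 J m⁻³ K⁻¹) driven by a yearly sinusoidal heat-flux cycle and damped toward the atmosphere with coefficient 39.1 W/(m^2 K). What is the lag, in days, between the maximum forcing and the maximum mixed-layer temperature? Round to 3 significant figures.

Areal heat capacity C = ρc_p × D = 4.25×10^6 × 187 = 7.95×10^8 J m⁻² K⁻¹.
ω = 2π / 3.15×10^7 s = 1.99×10^-7 s⁻¹.
Phase lag φ = arctan(Cω/λ) = arctan(158/39.1) = 1.33 rad.
Time lag = φ / ω = 1.33 / 1.99×10^-7 = 6.67×10^6 s = 77.2 days.

77.2 days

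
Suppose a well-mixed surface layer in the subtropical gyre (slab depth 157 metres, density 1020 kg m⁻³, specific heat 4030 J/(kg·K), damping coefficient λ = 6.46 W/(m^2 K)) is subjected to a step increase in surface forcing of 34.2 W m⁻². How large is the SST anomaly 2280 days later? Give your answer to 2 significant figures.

Areal heat capacity C = ρ c_p D = 1020 × 4030 × 157 = 6.45×10^8 J/(m²·K).
τ = C / λ = 6.45×10^8 / 6.46 = 9.99×10^7 s.
Equilibrium anomaly ΔT_eq = F / λ = 34.2 / 6.46 = 5.29 K.
t = 2280 days = 1.97×10^8 s, so t/τ = 1.97.
ΔT(t) = ΔT_eq (1 − e^(−t/τ)) = 5.29 × (1 − e^−1.97) = 4.56 K.

4.6 K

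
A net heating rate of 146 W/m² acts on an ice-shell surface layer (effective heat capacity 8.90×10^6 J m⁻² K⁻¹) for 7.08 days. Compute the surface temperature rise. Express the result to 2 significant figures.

10 K

Areal heat capacity C = 8.90×10^6 J m⁻² K⁻¹ (given).
Net heat input Q = F Δt = 146 × (7.08 days × 86400 s/day) = 8.93×10^7 J/m².
ΔT = Q / C = 8.93×10^7 / 8.90×10^6 = 10.0 K.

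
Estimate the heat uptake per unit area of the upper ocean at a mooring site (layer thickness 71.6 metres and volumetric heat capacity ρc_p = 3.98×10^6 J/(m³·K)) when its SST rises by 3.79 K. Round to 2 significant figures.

1.1×10^9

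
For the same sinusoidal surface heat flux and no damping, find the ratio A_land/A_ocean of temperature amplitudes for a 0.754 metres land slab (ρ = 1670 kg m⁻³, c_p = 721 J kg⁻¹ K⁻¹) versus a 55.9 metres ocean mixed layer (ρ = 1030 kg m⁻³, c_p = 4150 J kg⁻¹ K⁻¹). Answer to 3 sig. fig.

263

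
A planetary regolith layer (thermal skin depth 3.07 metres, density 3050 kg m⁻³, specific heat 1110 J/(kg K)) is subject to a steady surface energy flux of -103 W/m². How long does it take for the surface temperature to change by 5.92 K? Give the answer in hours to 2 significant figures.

Areal heat capacity C = ρ c_p D = 3050 × 1110 × 3.07 = 1.04×10^7 J/(m^2 K).
Time required: Δt = C ΔT / F = 1.04×10^7 × -5.92 / -103 = 5.97×10^5 s.
In hours: 5.97×10^5 s / (3600 s/hour) = 166 hours.

170 hours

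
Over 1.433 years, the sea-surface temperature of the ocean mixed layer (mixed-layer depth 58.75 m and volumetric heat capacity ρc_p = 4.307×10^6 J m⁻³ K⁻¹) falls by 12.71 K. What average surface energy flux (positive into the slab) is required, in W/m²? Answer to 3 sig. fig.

-71.1

Areal heat capacity C = ρc_p × D = 4.307×10^6 × 58.75 = 2.53×10^8 J m⁻² K⁻¹.
Required heat per unit area: Q = C ΔT = 2.53×10^8 × -12.71 = -3.22×10^9 J/m².
Flux F = Q / Δt = -3.22×10^9 / 4.52×10^7 s = -71.1 W/m².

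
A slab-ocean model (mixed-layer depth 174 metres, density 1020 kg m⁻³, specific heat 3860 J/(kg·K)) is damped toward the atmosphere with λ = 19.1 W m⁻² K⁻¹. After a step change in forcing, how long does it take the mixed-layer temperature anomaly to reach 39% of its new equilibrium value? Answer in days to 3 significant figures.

Areal heat capacity C = ρ c_p D = 1020 × 3860 × 174 = 6.85×10^8 J/(m^2 K).
τ = C / λ = 6.85×10^8 / 19.1 = 3.59×10^7 s.
Fraction reached: 1 − e^(−t/τ) = 0.39 ⇒ t = −τ ln(1 − 0.39) = τ × 0.494.
t = 1.77×10^7 s = 205 days.

205 days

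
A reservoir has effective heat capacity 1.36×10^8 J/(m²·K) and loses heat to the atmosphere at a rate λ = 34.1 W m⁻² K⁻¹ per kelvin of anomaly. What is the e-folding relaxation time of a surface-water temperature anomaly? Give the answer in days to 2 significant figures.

Areal heat capacity C = 1.36×10^8 J/(m²·K) (given).
Relaxation time τ = C / λ = 1.36×10^8 / 34.1 = 3.99×10^6 s.
In days: 3.99×10^6 s / (86400 s/day) = 46.2 days.

46 days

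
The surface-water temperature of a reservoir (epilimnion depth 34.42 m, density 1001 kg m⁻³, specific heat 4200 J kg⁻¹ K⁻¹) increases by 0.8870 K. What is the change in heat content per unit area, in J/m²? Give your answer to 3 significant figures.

1.28×10^8

Areal heat capacity C = ρ c_p D = 1001 × 4200 × 34.42 = 1.45×10^8 J/(m²·K).
ΔQ = C ΔT = 1.45×10^8 × 0.8870 = 1.28×10^8 J/m².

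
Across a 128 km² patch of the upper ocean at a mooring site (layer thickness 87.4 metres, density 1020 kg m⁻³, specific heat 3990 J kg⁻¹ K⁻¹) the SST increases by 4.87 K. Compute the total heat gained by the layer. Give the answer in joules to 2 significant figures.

Areal heat capacity C = ρ c_p D = 1020 × 3990 × 87.4 = 3.56×10^8 J m⁻² K⁻¹.
Heat per unit area: q = C ΔT = 3.56×10^8 × 4.87 = 1.73×10^9 J/m².
Total heat: Q = q × A = 1.73×10^9 × (128 × 10⁶ m²) = 2.22×10^17 J.

2.2×10^17 J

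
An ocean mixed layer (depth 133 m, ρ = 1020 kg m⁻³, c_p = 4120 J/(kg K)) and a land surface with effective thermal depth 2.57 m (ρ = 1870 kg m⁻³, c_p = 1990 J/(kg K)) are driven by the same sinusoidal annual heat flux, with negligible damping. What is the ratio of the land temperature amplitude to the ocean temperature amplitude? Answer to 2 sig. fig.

58

C_ocean = 1020 × 4120 × 133 = 5.59×10^8 J/(m²·K).
C_land = 1870 × 1990 × 2.57 = 9.56×10^6 J/(m²·K).
Undamped amplitude ∝ 1/C, so A_land/A_ocean = C_ocean/C_land = 58.4.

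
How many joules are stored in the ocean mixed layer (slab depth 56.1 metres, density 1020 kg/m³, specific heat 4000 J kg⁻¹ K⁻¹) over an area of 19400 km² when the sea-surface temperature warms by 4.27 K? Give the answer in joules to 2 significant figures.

Areal heat capacity C = ρ c_p D = 1020 × 4000 × 56.1 = 2.29×10^8 J/(m²·K).
Heat per unit area: q = C ΔT = 2.29×10^8 × 4.27 = 9.77×10^8 J/m².
Total heat: Q = q × A = 9.77×10^8 × (19400 × 10⁶ m²) = 1.90×10^19 J.

1.9×10^19 J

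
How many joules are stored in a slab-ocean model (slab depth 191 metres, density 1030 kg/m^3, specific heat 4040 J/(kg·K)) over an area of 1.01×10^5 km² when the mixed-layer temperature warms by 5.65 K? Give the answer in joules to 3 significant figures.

4.54×10^20 J

Areal heat capacity C = ρ c_p D = 1030 × 4040 × 191 = 7.95×10^8 J m⁻² K⁻¹.
Heat per unit area: q = C ΔT = 7.95×10^8 × 5.65 = 4.49×10^9 J/m².
Total heat: Q = q × A = 4.49×10^9 × (1.01×10^5 × 10⁶ m²) = 4.54×10^20 J.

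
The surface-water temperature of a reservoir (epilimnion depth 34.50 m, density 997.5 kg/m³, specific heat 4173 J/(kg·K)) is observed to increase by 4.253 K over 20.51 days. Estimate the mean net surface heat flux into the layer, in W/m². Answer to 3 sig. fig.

Areal heat capacity C = ρ c_p D = 997.5 × 4173 × 34.50 = 1.44×10^8 J/(m²·K).
Required heat per unit area: Q = C ΔT = 1.44×10^8 × 4.253 = 6.11×10^8 J/m².
Flux F = Q / Δt = 6.11×10^8 / 1.77×10^6 s = 345 W/m².

345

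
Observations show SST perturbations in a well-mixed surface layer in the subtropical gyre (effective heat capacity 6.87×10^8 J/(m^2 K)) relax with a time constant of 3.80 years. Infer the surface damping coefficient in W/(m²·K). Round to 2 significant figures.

Areal heat capacity C = 6.87×10^8 J/(m^2 K) (given).
τ = 3.80 years = 1.20×10^8 s.
λ = C / τ = 6.87×10^8 / 1.20×10^8 = 5.73 W/(m²·K).

5.7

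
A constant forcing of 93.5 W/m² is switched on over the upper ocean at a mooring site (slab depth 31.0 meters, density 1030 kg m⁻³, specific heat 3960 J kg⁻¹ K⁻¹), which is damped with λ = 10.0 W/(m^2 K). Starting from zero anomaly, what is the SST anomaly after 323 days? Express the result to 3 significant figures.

8.32 K

Areal heat capacity C = ρ c_p D = 1030 × 3960 × 31.0 = 1.26×10^8 J/(m^2 K).
τ = C / λ = 1.26×10^8 / 10.0 = 1.26×10^7 s.
Equilibrium anomaly ΔT_eq = F / λ = 93.5 / 10.0 = 9.35 K.
t = 323 days = 2.79×10^7 s, so t/τ = 2.21.
ΔT(t) = ΔT_eq (1 − e^(−t/τ)) = 9.35 × (1 − e^−2.21) = 8.32 K.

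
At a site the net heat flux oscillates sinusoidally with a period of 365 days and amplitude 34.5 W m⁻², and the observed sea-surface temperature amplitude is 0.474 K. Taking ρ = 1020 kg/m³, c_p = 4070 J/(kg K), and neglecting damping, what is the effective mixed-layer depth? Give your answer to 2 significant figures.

ω = 2π / 3.15×10^7 s = 1.99×10^-7 s⁻¹.
Required C = F₀ / (A ω) = 34.5 / (0.474 × 1.99×10^-7) = 3.65×10^8 J/(m²·K).
D = C / (ρ c_p) = 3.65×10^8 / (1020 × 4070) = 88.0 m.

88 m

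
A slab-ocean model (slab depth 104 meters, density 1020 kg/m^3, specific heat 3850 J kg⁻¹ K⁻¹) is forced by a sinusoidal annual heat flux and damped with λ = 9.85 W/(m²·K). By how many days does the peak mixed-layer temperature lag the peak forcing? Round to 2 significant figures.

Areal heat capacity C = ρ c_p D = 1020 × 3850 × 104 = 4.08×10^8 J m⁻² K⁻¹.
ω = 2π / 3.15×10^7 s = 1.99×10^-7 s⁻¹.
Phase lag φ = arctan(Cω/λ) = arctan(81.4/9.85) = 1.45 rad.
Time lag = φ / ω = 1.45 / 1.99×10^-7 = 7.28×10^6 s = 84.3 days.

84 days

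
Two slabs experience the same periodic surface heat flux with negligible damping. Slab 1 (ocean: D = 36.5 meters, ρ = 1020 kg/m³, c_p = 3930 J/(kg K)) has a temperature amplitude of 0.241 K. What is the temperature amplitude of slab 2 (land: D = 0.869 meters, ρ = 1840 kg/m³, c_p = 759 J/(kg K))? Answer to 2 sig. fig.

29 K

C_ocean = 1.46×10^8 J/(m²·K); C_land = 1.21×10^6 J/(m²·K).
A ∝ 1/C ⇒ A_land = A_ocean × C_ocean/C_land = 0.241 × 121 = 29.1 K.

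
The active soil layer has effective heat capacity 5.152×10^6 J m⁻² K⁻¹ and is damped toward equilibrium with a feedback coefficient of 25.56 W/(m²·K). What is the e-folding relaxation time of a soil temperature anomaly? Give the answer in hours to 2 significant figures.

56 hours

Areal heat capacity C = 5.152×10^6 J m⁻² K⁻¹ (given).
Relaxation time τ = C / λ = 5.15×10^6 / 25.56 = 2.02×10^5 s.
In hours: 2.02×10^5 s / (3600 s/hour) = 56.0 hours.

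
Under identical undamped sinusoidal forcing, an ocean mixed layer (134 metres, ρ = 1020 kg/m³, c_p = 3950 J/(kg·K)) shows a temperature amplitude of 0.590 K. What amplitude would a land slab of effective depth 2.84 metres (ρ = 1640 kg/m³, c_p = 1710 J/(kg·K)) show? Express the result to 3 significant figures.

40.0 K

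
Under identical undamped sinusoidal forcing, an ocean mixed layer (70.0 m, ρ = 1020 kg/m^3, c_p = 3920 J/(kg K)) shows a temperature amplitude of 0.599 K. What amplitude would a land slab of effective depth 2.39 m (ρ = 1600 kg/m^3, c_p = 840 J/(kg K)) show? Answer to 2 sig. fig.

C_ocean = 2.80×10^8 J/(m²·K); C_land = 3.21×10^6 J/(m²·K).
A ∝ 1/C ⇒ A_land = A_ocean × C_ocean/C_land = 0.599 × 87.1 = 52.2 K.

52 K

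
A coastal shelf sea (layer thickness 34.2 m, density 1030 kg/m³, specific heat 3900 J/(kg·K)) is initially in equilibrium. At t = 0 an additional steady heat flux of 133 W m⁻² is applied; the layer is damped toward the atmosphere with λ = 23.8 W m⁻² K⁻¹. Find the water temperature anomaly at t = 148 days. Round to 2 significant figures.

5.0 K

Areal heat capacity C = ρ c_p D = 1030 × 3900 × 34.2 = 1.37×10^8 J/(m²·K).
τ = C / λ = 1.37×10^8 / 23.8 = 5.77×10^6 s.
Equilibrium anomaly ΔT_eq = F / λ = 133 / 23.8 = 5.59 K.
t = 148 days = 1.28×10^7 s, so t/τ = 2.22.
ΔT(t) = ΔT_eq (1 − e^(−t/τ)) = 5.59 × (1 − e^−2.22) = 4.98 K.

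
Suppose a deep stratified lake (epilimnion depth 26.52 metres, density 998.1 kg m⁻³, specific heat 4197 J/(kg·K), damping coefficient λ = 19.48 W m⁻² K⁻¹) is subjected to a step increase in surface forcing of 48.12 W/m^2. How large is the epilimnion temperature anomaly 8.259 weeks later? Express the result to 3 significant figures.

Areal heat capacity C = ρ c_p D = 998.1 × 4197 × 26.52 = 1.11×10^8 J/(m²·K).
τ = C / λ = 1.11×10^8 / 19.48 = 5.70×10^6 s.
Equilibrium anomaly ΔT_eq = F / λ = 48.12 / 19.48 = 2.47 K.
t = 8.259 weeks = 5.00×10^6 s, so t/τ = 0.876.
ΔT(t) = ΔT_eq (1 − e^(−t/τ)) = 2.47 × (1 − e^−0.876) = 1.44 K.

1.44 K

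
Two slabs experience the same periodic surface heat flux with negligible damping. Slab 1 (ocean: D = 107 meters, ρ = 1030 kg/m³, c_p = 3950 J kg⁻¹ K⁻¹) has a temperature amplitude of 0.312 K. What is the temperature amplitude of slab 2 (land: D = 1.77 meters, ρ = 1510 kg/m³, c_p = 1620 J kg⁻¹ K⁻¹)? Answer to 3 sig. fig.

C_ocean = 4.35×10^8 J/(m²·K); C_land = 4.33×10^6 J/(m²·K).
A ∝ 1/C ⇒ A_land = A_ocean × C_ocean/C_land = 0.312 × 101 = 31.4 K.

31.4 K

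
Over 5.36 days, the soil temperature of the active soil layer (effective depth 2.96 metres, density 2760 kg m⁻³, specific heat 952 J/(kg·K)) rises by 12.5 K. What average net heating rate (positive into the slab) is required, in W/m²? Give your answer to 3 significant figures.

Areal heat capacity C = ρ c_p D = 2760 × 952 × 2.96 = 7.78×10^6 J m⁻² K⁻¹.
Required heat per unit area: Q = C ΔT = 7.78×10^6 × 12.5 = 9.72×10^7 J/m².
Flux F = Q / Δt = 9.72×10^7 / 4.63×10^5 s = 210 W/m².

210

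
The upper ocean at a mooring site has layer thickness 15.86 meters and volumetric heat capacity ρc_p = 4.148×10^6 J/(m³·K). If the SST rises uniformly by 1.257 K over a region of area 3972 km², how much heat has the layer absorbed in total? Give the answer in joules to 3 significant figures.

Areal heat capacity C = ρc_p × D = 4.148×10^6 × 15.86 = 6.58×10^7 J/(m^2 K).
Heat per unit area: q = C ΔT = 6.58×10^7 × 1.257 = 8.27×10^7 J/m².
Total heat: Q = q × A = 8.27×10^7 × (3972 × 10⁶ m²) = 3.28×10^17 J.

3.28×10^17 J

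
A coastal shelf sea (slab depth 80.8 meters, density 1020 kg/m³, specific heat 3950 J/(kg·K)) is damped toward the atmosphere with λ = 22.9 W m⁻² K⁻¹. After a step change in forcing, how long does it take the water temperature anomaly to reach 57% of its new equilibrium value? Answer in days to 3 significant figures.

Areal heat capacity C = ρ c_p D = 1020 × 3950 × 80.8 = 3.26×10^8 J/(m²·K).
τ = C / λ = 3.26×10^8 / 22.9 = 1.42×10^7 s.
Fraction reached: 1 − e^(−t/τ) = 0.57 ⇒ t = −τ ln(1 − 0.57) = τ × 0.844.
t = 1.20×10^7 s = 139 days.

139 days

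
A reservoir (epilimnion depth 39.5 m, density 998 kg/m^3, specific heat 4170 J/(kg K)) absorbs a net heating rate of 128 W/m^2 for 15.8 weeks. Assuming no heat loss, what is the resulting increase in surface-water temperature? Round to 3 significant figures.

Areal heat capacity C = ρ c_p D = 998 × 4170 × 39.5 = 1.64×10^8 J m⁻² K⁻¹.
Net heat input Q = F Δt = 128 × (15.8 weeks × 6.048×10^5 s/week) = 1.22×10^9 J/m².
ΔT = Q / C = 1.22×10^9 / 1.64×10^8 = 7.44 K.

7.44 K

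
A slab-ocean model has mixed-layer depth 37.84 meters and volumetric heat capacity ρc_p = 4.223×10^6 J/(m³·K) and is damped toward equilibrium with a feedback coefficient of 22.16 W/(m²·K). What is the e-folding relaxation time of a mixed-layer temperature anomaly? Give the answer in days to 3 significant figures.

83.5 days

Areal heat capacity C = ρc_p × D = 4.223×10^6 × 37.84 = 1.60×10^8 J m⁻² K⁻¹.
Relaxation time τ = C / λ = 1.60×10^8 / 22.16 = 7.21×10^6 s.
In days: 7.21×10^6 s / (86400 s/day) = 83.5 days.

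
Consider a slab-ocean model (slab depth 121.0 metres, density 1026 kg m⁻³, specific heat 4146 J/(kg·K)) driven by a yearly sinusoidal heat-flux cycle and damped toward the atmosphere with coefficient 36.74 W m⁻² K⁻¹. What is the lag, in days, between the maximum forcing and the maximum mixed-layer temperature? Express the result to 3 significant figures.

Areal heat capacity C = ρ c_p D = 1026 × 4146 × 121.0 = 5.15×10^8 J/(m²·K).
ω = 2π / 3.15×10^7 s = 1.99×10^-7 s⁻¹.
Phase lag φ = arctan(Cω/λ) = arctan(103/36.74) = 1.23 rad.
Time lag = φ / ω = 1.23 / 1.99×10^-7 = 6.16×10^6 s = 71.3 days.

71.3 days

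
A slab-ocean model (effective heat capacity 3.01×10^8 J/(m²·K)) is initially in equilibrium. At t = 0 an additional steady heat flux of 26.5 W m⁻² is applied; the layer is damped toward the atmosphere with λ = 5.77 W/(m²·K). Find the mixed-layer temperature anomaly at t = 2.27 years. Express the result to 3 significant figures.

Areal heat capacity C = 3.01×10^8 J/(m²·K) (given).
τ = C / λ = 3.01×10^8 / 5.77 = 5.22×10^7 s.
Equilibrium anomaly ΔT_eq = F / λ = 26.5 / 5.77 = 4.59 K.
t = 2.27 years = 7.16×10^7 s, so t/τ = 1.37.
ΔT(t) = ΔT_eq (1 − e^(−t/τ)) = 4.59 × (1 − e^−1.37) = 3.43 K.

3.43 K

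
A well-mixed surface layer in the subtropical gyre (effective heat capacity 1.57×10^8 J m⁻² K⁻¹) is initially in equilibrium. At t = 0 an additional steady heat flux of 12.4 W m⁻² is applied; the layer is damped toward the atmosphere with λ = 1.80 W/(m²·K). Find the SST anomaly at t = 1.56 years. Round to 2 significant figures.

3.0 K

Areal heat capacity C = 1.57×10^8 J m⁻² K⁻¹ (given).
τ = C / λ = 1.57×10^8 / 1.80 = 8.72×10^7 s.
Equilibrium anomaly ΔT_eq = F / λ = 12.4 / 1.80 = 6.89 K.
t = 1.56 years = 4.92×10^7 s, so t/τ = 0.564.
ΔT(t) = ΔT_eq (1 − e^(−t/τ)) = 6.89 × (1 − e^−0.564) = 2.97 K.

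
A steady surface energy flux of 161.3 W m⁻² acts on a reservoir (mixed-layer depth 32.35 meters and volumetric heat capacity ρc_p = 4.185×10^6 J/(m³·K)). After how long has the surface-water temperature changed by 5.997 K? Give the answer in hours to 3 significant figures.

1400 hours

Areal heat capacity C = ρc_p × D = 4.185×10^6 × 32.35 = 1.35×10^8 J/(m^2 K).
Time required: Δt = C ΔT / F = 1.35×10^8 × 5.997 / 161.3 = 5.03×10^6 s.
In hours: 5.03×10^6 s / (3600 s/hour) = 1400 hours.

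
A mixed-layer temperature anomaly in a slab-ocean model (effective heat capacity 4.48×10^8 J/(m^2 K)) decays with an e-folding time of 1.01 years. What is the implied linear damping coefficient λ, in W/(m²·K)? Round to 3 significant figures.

Areal heat capacity C = 4.48×10^8 J/(m^2 K) (given).
τ = 1.01 years = 3.19×10^7 s.
λ = C / τ = 4.48×10^8 / 3.19×10^7 = 14.1 W/(m²·K).

14.1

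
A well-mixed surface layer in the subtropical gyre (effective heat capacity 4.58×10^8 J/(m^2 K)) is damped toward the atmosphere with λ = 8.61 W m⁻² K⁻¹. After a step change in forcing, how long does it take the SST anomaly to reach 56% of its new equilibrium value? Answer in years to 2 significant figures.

Areal heat capacity C = 4.58×10^8 J/(m^2 K) (given).
τ = C / λ = 4.58×10^8 / 8.61 = 5.32×10^7 s.
Fraction reached: 1 − e^(−t/τ) = 0.56 ⇒ t = −τ ln(1 − 0.56) = τ × 0.821.
t = 4.37×10^7 s = 1.38 years.

1.4 years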